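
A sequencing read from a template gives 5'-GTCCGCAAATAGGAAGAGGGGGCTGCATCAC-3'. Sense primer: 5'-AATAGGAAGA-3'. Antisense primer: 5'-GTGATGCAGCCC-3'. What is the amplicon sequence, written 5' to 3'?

Scanning the template, AATAGGAAGA occurs at positions 8–17; this primer anneals to the bottom strand there with its 3' end pointing downstream.
Reverse complement of the reverse primer: GGGCTGCATCAC. This occurs on the top strand at positions 20–31.
The product is the template from position 8 through 31 (24 bp).

5'-AATAGGAAGAGGGGGCTGCATCAC-3'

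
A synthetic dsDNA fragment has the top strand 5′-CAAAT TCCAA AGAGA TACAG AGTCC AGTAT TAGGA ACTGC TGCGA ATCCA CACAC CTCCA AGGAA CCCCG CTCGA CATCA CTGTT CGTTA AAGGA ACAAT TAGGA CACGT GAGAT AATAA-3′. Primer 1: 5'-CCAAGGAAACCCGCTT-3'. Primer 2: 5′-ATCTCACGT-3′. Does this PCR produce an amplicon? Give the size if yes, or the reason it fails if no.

Primer 1 (CCAAGGAAACCCGCTT) does not match the top strand, and its reverse complement AAGCGGGTTTCCTTGG does not match either.
With no annealing site for primer 1, no amplification occurs.

No product — primer 1 has no binding site in the template.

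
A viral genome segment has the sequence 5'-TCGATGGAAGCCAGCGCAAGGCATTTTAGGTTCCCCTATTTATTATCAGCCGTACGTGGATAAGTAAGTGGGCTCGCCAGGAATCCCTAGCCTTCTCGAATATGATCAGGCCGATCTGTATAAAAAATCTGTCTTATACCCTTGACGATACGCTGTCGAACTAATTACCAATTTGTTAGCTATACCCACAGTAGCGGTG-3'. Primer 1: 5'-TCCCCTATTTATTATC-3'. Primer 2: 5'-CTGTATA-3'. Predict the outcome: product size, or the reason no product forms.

Primer 1 (TCCCCTATTTATTATC) matches the top strand at positions 32–47 (3' end points downstream).
Primer 2 (CTGTATA) also matches the top strand directly, at positions 116–122 — its reverse complement TATACAG is not present.
Both primers anneal to the bottom strand with 3' ends pointing the same way, so neither can prime synthesis back toward the other.

No product — both primers anneal to the same strand and extend in the same direction.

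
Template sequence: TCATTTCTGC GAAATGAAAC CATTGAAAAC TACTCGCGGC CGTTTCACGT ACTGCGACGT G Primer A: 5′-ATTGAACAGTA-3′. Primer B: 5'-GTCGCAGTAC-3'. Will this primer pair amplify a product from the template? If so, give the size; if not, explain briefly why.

Primer A (ATTGAACAGTA) does not match the top strand, and its reverse complement TACTGTTCAAT does not match either.
With no annealing site for primer A, no amplification occurs.

No product — primer A has no binding site in the template.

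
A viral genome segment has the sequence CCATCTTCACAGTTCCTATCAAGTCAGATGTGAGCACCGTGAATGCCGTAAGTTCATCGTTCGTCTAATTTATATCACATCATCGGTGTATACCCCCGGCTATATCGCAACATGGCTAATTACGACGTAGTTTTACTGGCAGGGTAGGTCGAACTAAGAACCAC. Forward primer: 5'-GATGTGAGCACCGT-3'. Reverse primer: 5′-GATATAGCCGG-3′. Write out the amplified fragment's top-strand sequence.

5'-GATGTGAGCACCGTGAATGCCGTAAGTTCATCGTTCGTCTAATTTATATCACATCATCGGTGTATACCCCCGGCTATATC-3'

Scanning the template, GATGTGAGCACCGT occurs at positions 27–40; this primer anneals to the bottom strand there with its 3' end pointing downstream.
Reverse complement of the reverse primer: CCGGCTATATC. This occurs on the top strand at positions 96–106.
The product is the template from position 27 through 106 (80 bp).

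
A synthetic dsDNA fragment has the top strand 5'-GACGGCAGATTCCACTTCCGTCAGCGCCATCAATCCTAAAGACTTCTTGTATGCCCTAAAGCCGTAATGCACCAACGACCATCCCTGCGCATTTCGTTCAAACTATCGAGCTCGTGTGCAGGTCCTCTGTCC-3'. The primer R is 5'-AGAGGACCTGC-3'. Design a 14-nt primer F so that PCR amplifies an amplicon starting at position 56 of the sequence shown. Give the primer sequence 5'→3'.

5'-CTAAAGCCGTAATG-3'

The reverse primer's reverse complement GCAGGTCCTCT matches the template at positions 118–128; the product starts at position 56.
The forward primer is identical to the top strand over positions 56–69: CTAAAGCCGTAATG.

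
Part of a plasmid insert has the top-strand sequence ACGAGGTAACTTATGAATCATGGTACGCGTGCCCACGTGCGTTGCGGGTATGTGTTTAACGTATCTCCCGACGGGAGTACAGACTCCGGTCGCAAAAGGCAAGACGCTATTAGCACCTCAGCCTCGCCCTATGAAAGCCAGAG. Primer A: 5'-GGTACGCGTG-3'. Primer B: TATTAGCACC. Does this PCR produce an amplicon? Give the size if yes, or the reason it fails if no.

Primer A (GGTACGCGTG) matches the top strand at positions 22–31 (3' end points downstream).
Primer B (TATTAGCACC) also matches the top strand directly, at positions 108–117 — its reverse complement GGTGCTAATA is not present.
Both primers anneal to the bottom strand with 3' ends pointing the same way, so neither can prime synthesis back toward the other.

No product — both primers anneal to the same strand and extend in the same direction.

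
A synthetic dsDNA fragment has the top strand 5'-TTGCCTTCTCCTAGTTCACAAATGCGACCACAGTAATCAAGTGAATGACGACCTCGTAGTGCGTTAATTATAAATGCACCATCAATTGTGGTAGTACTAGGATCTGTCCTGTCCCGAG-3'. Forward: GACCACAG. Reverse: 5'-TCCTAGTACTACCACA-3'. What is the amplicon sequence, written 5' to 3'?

5'-GACCACAGTAATCAAGTGAATGACGACCTCGTAGTGCGTTAATTATAAATGCACCATCAATTGTGGTAGTACTAGGA-3'

Scanning the template, GACCACAG occurs at positions 26–33; this primer anneals to the bottom strand there with its 3' end pointing downstream.
Reverse complement of the reverse primer: TGTGGTAGTACTAGGA. This occurs on the top strand at positions 87–102.
The product is the template from position 26 through 102 (77 bp).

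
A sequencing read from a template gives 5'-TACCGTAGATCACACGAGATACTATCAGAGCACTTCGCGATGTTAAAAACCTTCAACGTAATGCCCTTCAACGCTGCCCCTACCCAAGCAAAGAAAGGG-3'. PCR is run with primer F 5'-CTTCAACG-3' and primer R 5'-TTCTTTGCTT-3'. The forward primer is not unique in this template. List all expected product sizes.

The forward primer CTTCAACG matches the top strand at positions 51–58, 66–73.
The reverse primer's reverse complement is AAGCAAAGAA, matching at positions 86–95.
Each forward site pairs with the reverse site to give a product ending at position 95: sizes 45, 30 bp.

45 bp, 30 bp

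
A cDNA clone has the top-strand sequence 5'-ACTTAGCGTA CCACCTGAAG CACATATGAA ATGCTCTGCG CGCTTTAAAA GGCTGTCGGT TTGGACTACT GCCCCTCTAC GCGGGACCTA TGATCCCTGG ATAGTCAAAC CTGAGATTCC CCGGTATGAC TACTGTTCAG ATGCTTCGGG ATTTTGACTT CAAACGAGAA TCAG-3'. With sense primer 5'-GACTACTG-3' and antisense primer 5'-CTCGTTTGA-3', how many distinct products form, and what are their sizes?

Two products: 105 bp, 41 bp

The forward primer GACTACTG matches the top strand at positions 64–71, 128–135.
The reverse primer's reverse complement is TCAAACGAG, matching at positions 160–168.
Each forward site pairs with the reverse site to give a product ending at position 168: sizes 105, 41 bp.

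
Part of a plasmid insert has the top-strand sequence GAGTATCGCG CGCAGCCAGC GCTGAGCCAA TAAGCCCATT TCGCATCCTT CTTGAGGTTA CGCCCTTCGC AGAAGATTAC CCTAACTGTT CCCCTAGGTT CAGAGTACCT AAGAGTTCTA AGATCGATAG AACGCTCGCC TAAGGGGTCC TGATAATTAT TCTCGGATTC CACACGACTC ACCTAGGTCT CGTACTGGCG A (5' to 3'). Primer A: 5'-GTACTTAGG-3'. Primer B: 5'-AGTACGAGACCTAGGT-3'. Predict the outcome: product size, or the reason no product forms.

Primer A (GTACTTAGG) does not match the top strand, and its reverse complement CCTAAGTAC does not match either.
With no annealing site for primer A, no amplification occurs.

No product — primer A has no binding site in the template.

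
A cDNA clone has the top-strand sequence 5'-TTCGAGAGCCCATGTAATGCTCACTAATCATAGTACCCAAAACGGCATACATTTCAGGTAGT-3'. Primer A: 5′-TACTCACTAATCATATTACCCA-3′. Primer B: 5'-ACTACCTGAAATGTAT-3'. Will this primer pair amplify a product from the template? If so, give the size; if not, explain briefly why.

Primer A (TACTCACTAATCATATTACCCA) does not match the top strand, and its reverse complement TGGGTAATATGATTAGTGAGTA does not match either.
With no annealing site for primer A, no amplification occurs.

No product — primer A has no binding site in the template.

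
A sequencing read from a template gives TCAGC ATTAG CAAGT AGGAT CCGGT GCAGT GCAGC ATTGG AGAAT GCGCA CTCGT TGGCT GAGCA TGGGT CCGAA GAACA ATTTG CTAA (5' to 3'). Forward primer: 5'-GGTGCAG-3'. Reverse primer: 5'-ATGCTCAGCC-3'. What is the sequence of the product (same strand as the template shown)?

The forward primer matches the template at positions 23–29.
The reverse primer's reverse complement is GGCTGAGCAT, which matches the template at positions 57–66.
The product is the template from position 23 through 66 (44 bp).

5'-GGTGCAGTGCAGCATTGGAGAATGCGCACTCGTTGGCTGAGCAT-3'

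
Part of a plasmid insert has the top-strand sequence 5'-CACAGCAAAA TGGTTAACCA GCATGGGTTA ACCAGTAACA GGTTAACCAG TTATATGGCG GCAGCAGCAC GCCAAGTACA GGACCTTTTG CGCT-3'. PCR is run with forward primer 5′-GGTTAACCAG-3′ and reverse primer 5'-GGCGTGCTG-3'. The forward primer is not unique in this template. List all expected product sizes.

62 bp, 48 bp, 33 bp

The forward primer GGTTAACCAG matches the top strand at positions 12–21, 26–35, 41–50.
The reverse primer's reverse complement is CAGCACGCC, matching at positions 65–73.
Each forward site pairs with the reverse site to give a product ending at position 73: sizes 62, 48, 33 bp.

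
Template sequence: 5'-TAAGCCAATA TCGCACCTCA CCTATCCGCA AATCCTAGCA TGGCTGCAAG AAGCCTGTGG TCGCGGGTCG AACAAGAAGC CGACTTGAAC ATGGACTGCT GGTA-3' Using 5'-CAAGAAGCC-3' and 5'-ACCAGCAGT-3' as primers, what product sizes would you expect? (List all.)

The forward primer CAAGAAGCC matches the top strand at positions 47–55, 73–81.
The reverse primer's reverse complement is ACTGCTGGT, matching at positions 95–103.
Each forward site pairs with the reverse site to give a product ending at position 103: sizes 57, 31 bp.

57 bp, 31 bp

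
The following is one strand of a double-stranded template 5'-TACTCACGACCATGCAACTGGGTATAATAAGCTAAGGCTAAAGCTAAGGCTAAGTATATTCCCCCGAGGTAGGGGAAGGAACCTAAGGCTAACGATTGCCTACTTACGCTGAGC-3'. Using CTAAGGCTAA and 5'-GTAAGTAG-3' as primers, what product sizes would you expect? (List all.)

76 bp, 64 bp, 25 bp

The forward primer CTAAGGCTAA matches the top strand at positions 32–41, 44–53, 83–92.
The reverse primer's reverse complement is CTACTTAC, matching at positions 100–107.
Each forward site pairs with the reverse site to give a product ending at position 107: sizes 76, 64, 25 bp.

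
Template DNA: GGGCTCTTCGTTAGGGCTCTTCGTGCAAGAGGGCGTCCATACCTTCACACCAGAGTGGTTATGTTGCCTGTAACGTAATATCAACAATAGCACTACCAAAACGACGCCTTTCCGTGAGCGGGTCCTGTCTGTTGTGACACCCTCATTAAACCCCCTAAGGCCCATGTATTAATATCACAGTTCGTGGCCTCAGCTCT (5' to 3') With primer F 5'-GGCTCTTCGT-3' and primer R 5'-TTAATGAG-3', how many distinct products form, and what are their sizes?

Two products: 148 bp, 135 bp

The forward primer GGCTCTTCGT matches the top strand at positions 2–11, 15–24.
The reverse primer's reverse complement is CTCATTAA, matching at positions 142–149.
Each forward site pairs with the reverse site to give a product ending at position 149: sizes 148, 135 bp.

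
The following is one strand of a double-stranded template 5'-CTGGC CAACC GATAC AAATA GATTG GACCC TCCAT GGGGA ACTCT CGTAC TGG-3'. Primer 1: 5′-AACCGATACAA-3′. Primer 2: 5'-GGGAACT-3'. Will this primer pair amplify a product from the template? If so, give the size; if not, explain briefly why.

Primer 1 (AACCGATACAA) matches the top strand at positions 7–17 (3' end points downstream).
Primer 2 (GGGAACT) also matches the top strand directly, at positions 37–43 — its reverse complement AGTTCCC is not present.
Both primers anneal to the bottom strand with 3' ends pointing the same way, so neither can prime synthesis back toward the other.

No product — both primers anneal to the same strand and extend in the same direction.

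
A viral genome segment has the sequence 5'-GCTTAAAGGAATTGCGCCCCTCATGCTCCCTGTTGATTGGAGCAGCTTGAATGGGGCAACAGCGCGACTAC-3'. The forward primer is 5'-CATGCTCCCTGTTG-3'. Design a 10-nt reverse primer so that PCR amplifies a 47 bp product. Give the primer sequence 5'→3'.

5'-GTCGCGCTGT-3'

The forward primer binds at positions 22–35, so a 47 bp product ends at position 22 + 47 − 1 = 68.
The reverse primer anneals to the top strand over positions 59–68, i.e. to ACAGCGCGAC.
Its sequence written 5'→3' is the reverse complement: GTCGCGCTGT.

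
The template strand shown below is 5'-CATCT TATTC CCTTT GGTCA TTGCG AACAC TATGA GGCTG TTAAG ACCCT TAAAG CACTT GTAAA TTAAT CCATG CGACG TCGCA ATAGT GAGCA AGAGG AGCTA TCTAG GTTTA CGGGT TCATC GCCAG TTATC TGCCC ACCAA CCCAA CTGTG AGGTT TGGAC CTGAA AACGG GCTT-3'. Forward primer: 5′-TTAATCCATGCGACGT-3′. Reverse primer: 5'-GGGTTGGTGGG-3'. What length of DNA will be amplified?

83 bp

The forward primer matches the template at positions 66–81.
Taking the reverse complement of GGGTTGGTGGG gives CCCACCAACCC, found at positions 138–148 on the template; the primer anneals here to the top strand with its 3' end pointing upstream.
The product runs from position 66 to position 148, so its length is 148 − 66 + 1 = 83 bp.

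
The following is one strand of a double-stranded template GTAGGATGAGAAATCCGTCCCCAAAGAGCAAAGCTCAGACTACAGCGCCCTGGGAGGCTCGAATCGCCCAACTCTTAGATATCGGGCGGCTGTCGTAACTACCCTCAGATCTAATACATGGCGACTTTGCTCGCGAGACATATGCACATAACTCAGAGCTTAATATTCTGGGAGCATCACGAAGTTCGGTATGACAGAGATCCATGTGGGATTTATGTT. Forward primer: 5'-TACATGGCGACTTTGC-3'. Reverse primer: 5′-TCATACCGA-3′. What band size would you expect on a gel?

80 bp

Scanning the template, TACATGGCGACTTTGC occurs at positions 115–130; this primer anneals to the bottom strand there with its 3' end pointing downstream.
The reverse primer's reverse complement is TCGGTATGA, which matches the template at positions 186–194.
Product length = (reverse-primer end) − (forward-primer start) + 1 = 194 − 115 + 1 = 80 bp.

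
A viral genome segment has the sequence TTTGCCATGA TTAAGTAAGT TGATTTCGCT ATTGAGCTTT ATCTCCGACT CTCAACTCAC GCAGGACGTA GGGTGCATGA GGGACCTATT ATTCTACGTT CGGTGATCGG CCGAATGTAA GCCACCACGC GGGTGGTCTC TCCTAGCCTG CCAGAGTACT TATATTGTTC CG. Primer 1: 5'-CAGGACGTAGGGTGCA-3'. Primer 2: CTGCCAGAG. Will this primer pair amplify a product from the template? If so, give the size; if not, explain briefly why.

No product — both primers anneal to the same strand and extend in the same direction.

Primer 1 (CAGGACGTAGGGTGCA) matches the top strand at positions 62–77 (3' end points downstream).
Primer 2 (CTGCCAGAG) also matches the top strand directly, at positions 148–156 — its reverse complement CTCTGGCAG is not present.
Both primers anneal to the bottom strand with 3' ends pointing the same way, so neither can prime synthesis back toward the other.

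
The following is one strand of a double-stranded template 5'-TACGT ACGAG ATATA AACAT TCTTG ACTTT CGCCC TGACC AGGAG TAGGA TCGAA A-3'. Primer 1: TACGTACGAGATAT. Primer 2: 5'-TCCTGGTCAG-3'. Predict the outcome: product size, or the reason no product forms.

Primer 1 (TACGTACGAGATAT) matches the top strand at positions 1–14; it acts as a forward primer.
Primer 2's reverse complement is CTGACCAGGA, matching the top strand at positions 35–44; it acts as a reverse primer.
The 3' ends face each other across positions 1–44, giving a 44 bp product.

Yes — a 44 bp product.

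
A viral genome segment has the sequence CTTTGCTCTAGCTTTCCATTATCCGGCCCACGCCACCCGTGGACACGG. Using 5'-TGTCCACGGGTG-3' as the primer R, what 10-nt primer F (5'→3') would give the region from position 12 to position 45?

5'-CTTTCCATTA-3'

The reverse primer's reverse complement CACCCGTGGACA matches the template at positions 34–45; the product starts at position 12.
The forward primer is identical to the top strand over positions 12–21: CTTTCCATTA.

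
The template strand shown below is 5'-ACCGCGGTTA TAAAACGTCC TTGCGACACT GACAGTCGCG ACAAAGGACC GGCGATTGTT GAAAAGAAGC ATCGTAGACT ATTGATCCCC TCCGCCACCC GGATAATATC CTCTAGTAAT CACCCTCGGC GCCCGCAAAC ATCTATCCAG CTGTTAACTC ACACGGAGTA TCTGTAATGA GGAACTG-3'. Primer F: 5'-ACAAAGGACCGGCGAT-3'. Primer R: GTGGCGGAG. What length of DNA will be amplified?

58 bp

Scanning the template, ACAAAGGACCGGCGAT occurs at positions 41–56; this primer anneals to the bottom strand there with its 3' end pointing downstream.
Reverse complement of the reverse primer: CTCCGCCAC. This occurs on the top strand at positions 90–98.
Amplicon spans positions 41–98: 58 bp.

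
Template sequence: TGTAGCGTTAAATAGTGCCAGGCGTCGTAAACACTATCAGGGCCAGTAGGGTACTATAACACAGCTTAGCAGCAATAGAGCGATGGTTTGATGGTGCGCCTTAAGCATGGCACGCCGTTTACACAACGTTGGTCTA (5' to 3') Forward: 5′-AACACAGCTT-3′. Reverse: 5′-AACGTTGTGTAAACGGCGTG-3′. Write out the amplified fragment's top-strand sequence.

Forward primer AACACAGCTT is found on the top strand at positions 58–67.
Taking the reverse complement of AACGTTGTGTAAACGGCGTG gives CACGCCGTTTACACAACGTT, found at positions 111–130 on the template; the primer anneals here to the top strand with its 3' end pointing upstream.
The product is the template from position 58 through 130 (73 bp).

5'-AACACAGCTTAGCAGCAATAGAGCGATGGTTTGATGGTGCGCCTTAAGCATGGCACGCCGTTTACACAACGTT-3'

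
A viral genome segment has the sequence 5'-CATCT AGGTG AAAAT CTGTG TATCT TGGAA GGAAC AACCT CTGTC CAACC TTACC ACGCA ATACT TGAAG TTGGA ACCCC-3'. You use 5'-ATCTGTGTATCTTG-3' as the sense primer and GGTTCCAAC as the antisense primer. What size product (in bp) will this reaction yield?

The forward primer matches the template at positions 14–27.
Taking the reverse complement of GGTTCCAAC gives GTTGGAACC, found at positions 70–78 on the template; the primer anneals here to the top strand with its 3' end pointing upstream.
Amplicon spans positions 14–78: 65 bp.

65 bp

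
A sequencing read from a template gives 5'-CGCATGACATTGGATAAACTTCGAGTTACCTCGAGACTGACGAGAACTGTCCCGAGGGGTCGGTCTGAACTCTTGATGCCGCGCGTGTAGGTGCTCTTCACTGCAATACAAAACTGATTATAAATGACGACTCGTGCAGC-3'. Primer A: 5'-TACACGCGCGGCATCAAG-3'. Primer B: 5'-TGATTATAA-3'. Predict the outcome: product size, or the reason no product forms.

No product — the primers' 3' ends point away from each other.

Primer A (TACACGCGCGGCATCAAG) has reverse complement CTTGATGCCGCGCGTGTA, which matches the top strand at positions 72–89; primer A anneals to the top strand there with its 3' end pointing upstream toward position 72.
Primer B (TGATTATAA) matches the top strand directly at positions 115–123; it anneals to the bottom strand with its 3' end pointing downstream toward position 123.
The 3' ends diverge (primer A extends toward position 1, primer B toward position 140), so the primers never converge on a shared product.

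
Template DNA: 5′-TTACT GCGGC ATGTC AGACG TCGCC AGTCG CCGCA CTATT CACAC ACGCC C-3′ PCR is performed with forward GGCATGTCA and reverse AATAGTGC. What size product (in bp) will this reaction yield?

The forward primer matches the template at positions 8–16.
Taking the reverse complement of AATAGTGC gives GCACTATT, found at positions 33–40 on the template; the primer anneals here to the top strand with its 3' end pointing upstream.
The product runs from position 8 to position 40, so its length is 40 − 8 + 1 = 33 bp.

33 bp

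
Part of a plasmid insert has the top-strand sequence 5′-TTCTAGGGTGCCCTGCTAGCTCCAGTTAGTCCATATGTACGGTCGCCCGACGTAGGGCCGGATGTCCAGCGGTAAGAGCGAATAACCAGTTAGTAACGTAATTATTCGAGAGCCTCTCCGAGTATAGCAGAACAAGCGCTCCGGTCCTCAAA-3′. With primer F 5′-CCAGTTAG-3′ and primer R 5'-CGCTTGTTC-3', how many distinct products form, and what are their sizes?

Two products: 117 bp, 53 bp

The forward primer CCAGTTAG matches the top strand at positions 22–29, 86–93.
The reverse primer's reverse complement is GAACAAGCG, matching at positions 130–138.
Each forward site pairs with the reverse site to give a product ending at position 138: sizes 117, 53 bp.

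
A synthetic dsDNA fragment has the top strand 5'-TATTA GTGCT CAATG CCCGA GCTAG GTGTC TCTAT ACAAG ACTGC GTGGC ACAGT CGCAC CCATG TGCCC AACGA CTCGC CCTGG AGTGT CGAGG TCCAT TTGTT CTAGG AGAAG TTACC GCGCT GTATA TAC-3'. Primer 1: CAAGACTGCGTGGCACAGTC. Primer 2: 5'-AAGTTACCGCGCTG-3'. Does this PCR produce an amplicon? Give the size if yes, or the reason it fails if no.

No product — both primers anneal to the same strand and extend in the same direction.

Primer 1 (CAAGACTGCGTGGCACAGTC) matches the top strand at positions 37–56 (3' end points downstream).
Primer 2 (AAGTTACCGCGCTG) also matches the top strand directly, at positions 113–126 — its reverse complement CAGCGCGGTAACTT is not present.
Both primers anneal to the bottom strand with 3' ends pointing the same way, so neither can prime synthesis back toward the other.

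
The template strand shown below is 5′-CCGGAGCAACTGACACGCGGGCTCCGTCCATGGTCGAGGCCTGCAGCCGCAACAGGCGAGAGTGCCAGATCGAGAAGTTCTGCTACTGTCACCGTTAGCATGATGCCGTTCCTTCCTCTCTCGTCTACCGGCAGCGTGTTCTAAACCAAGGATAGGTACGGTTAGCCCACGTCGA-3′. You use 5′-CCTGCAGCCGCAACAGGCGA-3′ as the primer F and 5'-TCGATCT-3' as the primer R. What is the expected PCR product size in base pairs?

34 bp

The forward primer matches the template at positions 40–59.
The reverse primer's reverse complement is AGATCGA, which matches the template at positions 67–73.
Product length = (reverse-primer end) − (forward-primer start) + 1 = 73 − 40 + 1 = 34 bp.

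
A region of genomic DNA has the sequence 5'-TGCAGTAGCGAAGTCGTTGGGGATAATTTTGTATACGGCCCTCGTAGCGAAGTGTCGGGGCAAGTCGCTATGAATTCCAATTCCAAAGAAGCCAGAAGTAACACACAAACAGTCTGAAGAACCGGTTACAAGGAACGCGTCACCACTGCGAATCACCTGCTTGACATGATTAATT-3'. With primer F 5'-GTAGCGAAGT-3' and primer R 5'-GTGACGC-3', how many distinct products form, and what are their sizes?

Two products: 139 bp, 100 bp

The forward primer GTAGCGAAGT matches the top strand at positions 5–14, 44–53.
The reverse primer's reverse complement is GCGTCAC, matching at positions 137–143.
Each forward site pairs with the reverse site to give a product ending at position 143: sizes 139, 100 bp.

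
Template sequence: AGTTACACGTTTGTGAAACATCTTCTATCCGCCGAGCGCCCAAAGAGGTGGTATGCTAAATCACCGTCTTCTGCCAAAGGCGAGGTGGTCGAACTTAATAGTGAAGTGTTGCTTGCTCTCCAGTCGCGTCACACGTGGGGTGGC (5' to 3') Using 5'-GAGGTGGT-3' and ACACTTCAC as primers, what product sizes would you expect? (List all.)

The forward primer GAGGTGGT matches the top strand at positions 45–52, 82–89.
The reverse primer's reverse complement is GTGAAGTGT, matching at positions 101–109.
Each forward site pairs with the reverse site to give a product ending at position 109: sizes 65, 28 bp.

65 bp, 28 bp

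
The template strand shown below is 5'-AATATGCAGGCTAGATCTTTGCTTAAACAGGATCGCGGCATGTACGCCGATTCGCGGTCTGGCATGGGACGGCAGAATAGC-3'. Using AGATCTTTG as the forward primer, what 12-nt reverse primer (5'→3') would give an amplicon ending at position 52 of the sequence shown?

5'-AATCGGCGTACA-3'

The forward primer binds at positions 13–21; the product's 3' end on the top strand is position 52.
The reverse primer anneals to the top strand over positions 41–52, i.e. to TGTACGCCGATT.
Its sequence written 5'→3' is the reverse complement: AATCGGCGTACA.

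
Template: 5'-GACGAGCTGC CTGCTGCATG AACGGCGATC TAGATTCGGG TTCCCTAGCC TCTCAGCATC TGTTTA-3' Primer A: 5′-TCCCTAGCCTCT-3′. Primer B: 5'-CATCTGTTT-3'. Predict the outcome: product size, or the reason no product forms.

No product — both primers anneal to the same strand and extend in the same direction.

Primer A (TCCCTAGCCTCT) matches the top strand at positions 42–53 (3' end points downstream).
Primer B (CATCTGTTT) also matches the top strand directly, at positions 57–65 — its reverse complement AAACAGATG is not present.
Both primers anneal to the bottom strand with 3' ends pointing the same way, so neither can prime synthesis back toward the other.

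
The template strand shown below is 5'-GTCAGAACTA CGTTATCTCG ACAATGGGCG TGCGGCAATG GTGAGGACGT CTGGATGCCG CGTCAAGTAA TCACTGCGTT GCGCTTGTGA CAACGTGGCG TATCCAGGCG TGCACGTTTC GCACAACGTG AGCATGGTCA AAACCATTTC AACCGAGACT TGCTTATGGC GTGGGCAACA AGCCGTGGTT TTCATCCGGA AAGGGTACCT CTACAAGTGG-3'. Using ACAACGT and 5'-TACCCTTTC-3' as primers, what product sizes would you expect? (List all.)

The forward primer ACAACGT matches the top strand at positions 90–96, 123–129.
The reverse primer's reverse complement is GAAAGGGTA, matching at positions 199–207.
Each forward site pairs with the reverse site to give a product ending at position 207: sizes 118, 85 bp.

118 bp, 85 bp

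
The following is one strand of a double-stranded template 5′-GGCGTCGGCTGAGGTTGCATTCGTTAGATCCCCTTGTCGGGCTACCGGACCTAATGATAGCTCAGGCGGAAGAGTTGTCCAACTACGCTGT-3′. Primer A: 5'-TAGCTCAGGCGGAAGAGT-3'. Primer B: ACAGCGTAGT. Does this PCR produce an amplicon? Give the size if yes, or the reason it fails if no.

Primer A (TAGCTCAGGCGGAAGAGT) matches the top strand at positions 58–75; it acts as a forward primer.
Primer B's reverse complement is ACTACGCTGT, matching the top strand at positions 82–91; it acts as a reverse primer.
The 3' ends face each other across positions 58–91, giving a 34 bp product.

Yes — a 34 bp product.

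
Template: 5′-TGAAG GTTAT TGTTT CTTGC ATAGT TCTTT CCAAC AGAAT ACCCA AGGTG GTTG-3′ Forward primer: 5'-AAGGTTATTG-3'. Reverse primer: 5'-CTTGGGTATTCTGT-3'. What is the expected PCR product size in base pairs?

The forward primer matches the template at positions 3–12.
Taking the reverse complement of CTTGGGTATTCTGT gives ACAGAATACCCAAG, found at positions 34–47 on the template; the primer anneals here to the top strand with its 3' end pointing upstream.
Amplicon spans positions 3–47: 45 bp.

45 bp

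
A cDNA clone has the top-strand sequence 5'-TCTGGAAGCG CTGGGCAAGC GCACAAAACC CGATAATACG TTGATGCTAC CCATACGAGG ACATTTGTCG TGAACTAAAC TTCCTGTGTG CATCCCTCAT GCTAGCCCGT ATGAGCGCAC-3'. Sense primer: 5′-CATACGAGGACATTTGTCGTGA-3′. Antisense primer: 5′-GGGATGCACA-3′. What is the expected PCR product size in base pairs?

Forward primer CATACGAGGACATTTGTCGTGA is found on the top strand at positions 52–73.
Taking the reverse complement of GGGATGCACA gives TGTGCATCCC, found at positions 87–96 on the template; the primer anneals here to the top strand with its 3' end pointing upstream.
Product length = (reverse-primer end) − (forward-primer start) + 1 = 96 − 52 + 1 = 45 bp.

45 bp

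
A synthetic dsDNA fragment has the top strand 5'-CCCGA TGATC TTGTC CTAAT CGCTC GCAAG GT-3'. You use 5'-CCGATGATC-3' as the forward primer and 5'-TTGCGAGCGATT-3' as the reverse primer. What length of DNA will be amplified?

The forward primer matches the template at positions 2–10.
Taking the reverse complement of TTGCGAGCGATT gives AATCGCTCGCAA, found at positions 18–29 on the template; the primer anneals here to the top strand with its 3' end pointing upstream.
The product runs from position 2 to position 29, so its length is 29 − 2 + 1 = 28 bp.

28 bp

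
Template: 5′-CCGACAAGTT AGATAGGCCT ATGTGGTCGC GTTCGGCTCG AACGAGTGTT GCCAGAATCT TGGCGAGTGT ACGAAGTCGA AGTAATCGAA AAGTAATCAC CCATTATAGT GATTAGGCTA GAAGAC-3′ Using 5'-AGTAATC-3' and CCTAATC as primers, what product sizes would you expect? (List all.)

37 bp, 26 bp

The forward primer AGTAATC matches the top strand at positions 81–87, 92–98.
The reverse primer's reverse complement is GATTAGG, matching at positions 111–117.
Each forward site pairs with the reverse site to give a product ending at position 117: sizes 37, 26 bp.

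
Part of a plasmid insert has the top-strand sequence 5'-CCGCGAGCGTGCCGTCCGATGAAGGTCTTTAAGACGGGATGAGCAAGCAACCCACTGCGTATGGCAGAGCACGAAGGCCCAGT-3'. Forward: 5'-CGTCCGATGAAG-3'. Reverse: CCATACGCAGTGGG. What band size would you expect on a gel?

Scanning the template, CGTCCGATGAAG occurs at positions 13–24; this primer anneals to the bottom strand there with its 3' end pointing downstream.
Taking the reverse complement of CCATACGCAGTGGG gives CCCACTGCGTATGG, found at positions 51–64 on the template; the primer anneals here to the top strand with its 3' end pointing upstream.
The product runs from position 13 to position 64, so its length is 64 − 13 + 1 = 52 bp.

52 bp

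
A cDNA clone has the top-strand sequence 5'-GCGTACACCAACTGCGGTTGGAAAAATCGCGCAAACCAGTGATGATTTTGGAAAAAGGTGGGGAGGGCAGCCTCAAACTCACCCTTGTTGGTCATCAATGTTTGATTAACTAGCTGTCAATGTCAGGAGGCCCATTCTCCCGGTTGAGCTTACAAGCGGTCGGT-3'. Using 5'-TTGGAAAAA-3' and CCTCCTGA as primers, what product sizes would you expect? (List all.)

The forward primer TTGGAAAAA matches the top strand at positions 18–26, 48–56.
The reverse primer's reverse complement is TCAGGAGG, matching at positions 123–130.
Each forward site pairs with the reverse site to give a product ending at position 130: sizes 113, 83 bp.

113 bp, 83 bp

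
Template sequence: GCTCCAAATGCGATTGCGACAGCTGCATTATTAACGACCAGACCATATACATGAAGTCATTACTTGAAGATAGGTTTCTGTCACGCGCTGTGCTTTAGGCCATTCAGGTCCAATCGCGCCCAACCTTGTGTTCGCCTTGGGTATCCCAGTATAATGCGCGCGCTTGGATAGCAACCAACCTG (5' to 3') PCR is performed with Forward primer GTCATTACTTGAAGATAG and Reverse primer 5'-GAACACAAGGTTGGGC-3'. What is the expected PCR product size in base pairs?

78 bp

The forward primer matches the template at positions 56–73.
The reverse primer's reverse complement is GCCCAACCTTGTGTTC, which matches the template at positions 118–133.
Amplicon spans positions 56–133: 78 bp.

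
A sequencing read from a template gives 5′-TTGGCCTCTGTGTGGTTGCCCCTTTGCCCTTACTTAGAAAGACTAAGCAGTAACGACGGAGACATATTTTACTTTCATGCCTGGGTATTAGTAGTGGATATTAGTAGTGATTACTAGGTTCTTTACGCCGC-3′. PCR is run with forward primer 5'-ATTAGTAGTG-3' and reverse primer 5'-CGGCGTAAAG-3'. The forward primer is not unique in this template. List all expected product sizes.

The forward primer ATTAGTAGTG matches the top strand at positions 87–96, 100–109.
The reverse primer's reverse complement is CTTTACGCCG, matching at positions 121–130.
Each forward site pairs with the reverse site to give a product ending at position 130: sizes 44, 31 bp.

44 bp, 31 bp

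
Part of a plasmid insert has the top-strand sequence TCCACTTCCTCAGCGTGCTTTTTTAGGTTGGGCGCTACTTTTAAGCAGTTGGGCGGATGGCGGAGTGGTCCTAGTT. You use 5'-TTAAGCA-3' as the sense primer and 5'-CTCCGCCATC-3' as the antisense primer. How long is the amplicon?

25 bp

The forward primer matches the template at positions 41–47.
Taking the reverse complement of CTCCGCCATC gives GATGGCGGAG, found at positions 56–65 on the template; the primer anneals here to the top strand with its 3' end pointing upstream.
Product length = (reverse-primer end) − (forward-primer start) + 1 = 65 − 41 + 1 = 25 bp.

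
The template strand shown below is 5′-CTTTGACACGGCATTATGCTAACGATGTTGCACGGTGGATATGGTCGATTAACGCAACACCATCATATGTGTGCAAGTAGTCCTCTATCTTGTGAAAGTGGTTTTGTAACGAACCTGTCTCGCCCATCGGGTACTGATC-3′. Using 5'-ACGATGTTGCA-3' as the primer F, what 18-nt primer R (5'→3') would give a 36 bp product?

The forward primer binds at positions 22–32, so a 36 bp product ends at position 22 + 36 − 1 = 57.
The reverse primer anneals to the top strand over positions 40–57, i.e. to TATGGTCGATTAACGCAA.
Its sequence written 5'→3' is the reverse complement: TTGCGTTAATCGACCATA.

5'-TTGCGTTAATCGACCATA-3'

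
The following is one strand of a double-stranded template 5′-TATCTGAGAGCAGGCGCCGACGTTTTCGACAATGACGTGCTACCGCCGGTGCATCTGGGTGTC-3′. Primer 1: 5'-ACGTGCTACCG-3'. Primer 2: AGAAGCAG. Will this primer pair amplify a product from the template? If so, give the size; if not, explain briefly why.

No product — primer 2 has no binding site in the template.

Primer 2 (AGAAGCAG) does not match the top strand, and its reverse complement CTGCTTCT does not match either.
With no annealing site for primer 2, no amplification occurs.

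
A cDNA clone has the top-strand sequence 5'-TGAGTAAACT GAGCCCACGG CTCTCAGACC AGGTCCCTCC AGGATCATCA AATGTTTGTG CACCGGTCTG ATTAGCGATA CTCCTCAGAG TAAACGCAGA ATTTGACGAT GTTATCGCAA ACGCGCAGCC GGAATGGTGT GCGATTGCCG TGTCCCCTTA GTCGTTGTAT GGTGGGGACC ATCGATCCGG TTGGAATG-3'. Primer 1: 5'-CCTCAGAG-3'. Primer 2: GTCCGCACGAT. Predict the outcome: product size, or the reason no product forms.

No product — primer 2 has no binding site in the template.

Primer 2 (GTCCGCACGAT) does not match the top strand, and its reverse complement ATCGTGCGGAC does not match either.
With no annealing site for primer 2, no amplification occurs.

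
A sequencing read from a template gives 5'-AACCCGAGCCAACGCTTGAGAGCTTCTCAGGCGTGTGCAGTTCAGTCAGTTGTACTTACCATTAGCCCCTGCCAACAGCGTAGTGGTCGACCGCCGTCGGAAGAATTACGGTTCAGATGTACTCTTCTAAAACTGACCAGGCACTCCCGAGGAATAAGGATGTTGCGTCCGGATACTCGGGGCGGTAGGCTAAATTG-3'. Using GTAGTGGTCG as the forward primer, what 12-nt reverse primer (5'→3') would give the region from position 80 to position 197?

5'-CAATTTAGCCTA-3'

The product's 3' end on the top strand is position 197.
The reverse primer anneals to the top strand over positions 186–197, i.e. to TAGGCTAAATTG.
Its sequence written 5'→3' is the reverse complement: CAATTTAGCCTA.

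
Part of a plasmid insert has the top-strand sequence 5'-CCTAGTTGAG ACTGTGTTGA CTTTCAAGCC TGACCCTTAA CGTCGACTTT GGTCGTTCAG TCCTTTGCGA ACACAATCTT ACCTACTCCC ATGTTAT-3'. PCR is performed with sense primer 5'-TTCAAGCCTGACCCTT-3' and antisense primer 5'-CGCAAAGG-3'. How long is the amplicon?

47 bp

The forward primer matches the template at positions 23–38.
Reverse complement of the reverse primer: CCTTTGCG. This occurs on the top strand at positions 62–69.
Amplicon spans positions 23–69: 47 bp.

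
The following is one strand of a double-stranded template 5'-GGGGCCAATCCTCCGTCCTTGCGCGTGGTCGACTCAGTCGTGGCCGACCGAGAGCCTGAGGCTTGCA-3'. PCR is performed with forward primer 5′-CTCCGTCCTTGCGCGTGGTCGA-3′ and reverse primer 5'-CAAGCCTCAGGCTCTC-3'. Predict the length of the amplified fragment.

Scanning the template, CTCCGTCCTTGCGCGTGGTCGA occurs at positions 11–32; this primer anneals to the bottom strand there with its 3' end pointing downstream.
The reverse primer's reverse complement is GAGAGCCTGAGGCTTG, which matches the template at positions 50–65.
Product length = (reverse-primer end) − (forward-primer start) + 1 = 65 − 11 + 1 = 55 bp.

55 bp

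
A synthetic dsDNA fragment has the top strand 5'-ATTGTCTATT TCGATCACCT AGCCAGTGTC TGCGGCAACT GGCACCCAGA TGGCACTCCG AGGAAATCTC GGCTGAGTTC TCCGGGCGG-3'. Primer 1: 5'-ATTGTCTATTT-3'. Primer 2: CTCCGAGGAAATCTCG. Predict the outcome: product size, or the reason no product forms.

No product — both primers anneal to the same strand and extend in the same direction.

Primer 1 (ATTGTCTATTT) matches the top strand at positions 1–11 (3' end points downstream).
Primer 2 (CTCCGAGGAAATCTCG) also matches the top strand directly, at positions 56–71 — its reverse complement CGAGATTTCCTCGGAG is not present.
Both primers anneal to the bottom strand with 3' ends pointing the same way, so neither can prime synthesis back toward the other.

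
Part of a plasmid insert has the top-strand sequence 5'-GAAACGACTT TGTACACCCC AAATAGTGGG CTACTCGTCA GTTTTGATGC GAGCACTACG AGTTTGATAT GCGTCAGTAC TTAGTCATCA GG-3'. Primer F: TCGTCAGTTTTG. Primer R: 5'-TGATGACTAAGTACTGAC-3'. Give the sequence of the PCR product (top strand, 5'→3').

5'-TCGTCAGTTTTGATGCGAGCACTACGAGTTTGATATGCGTCAGTACTTAGTCATCA-3'

The forward primer matches the template at positions 35–46.
Reverse complement of the reverse primer: GTCAGTACTTAGTCATCA. This occurs on the top strand at positions 73–90.
The product is the template from position 35 through 90 (56 bp).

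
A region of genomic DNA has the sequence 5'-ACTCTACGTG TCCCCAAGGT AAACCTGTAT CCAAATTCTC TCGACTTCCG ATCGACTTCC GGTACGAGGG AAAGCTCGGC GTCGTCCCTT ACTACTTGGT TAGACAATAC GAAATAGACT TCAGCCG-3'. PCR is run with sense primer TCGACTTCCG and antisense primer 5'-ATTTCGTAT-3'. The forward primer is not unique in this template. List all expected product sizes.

The forward primer TCGACTTCCG matches the top strand at positions 41–50, 52–61.
The reverse primer's reverse complement is ATACGAAAT, matching at positions 107–115.
Each forward site pairs with the reverse site to give a product ending at position 115: sizes 75, 64 bp.

75 bp, 64 bp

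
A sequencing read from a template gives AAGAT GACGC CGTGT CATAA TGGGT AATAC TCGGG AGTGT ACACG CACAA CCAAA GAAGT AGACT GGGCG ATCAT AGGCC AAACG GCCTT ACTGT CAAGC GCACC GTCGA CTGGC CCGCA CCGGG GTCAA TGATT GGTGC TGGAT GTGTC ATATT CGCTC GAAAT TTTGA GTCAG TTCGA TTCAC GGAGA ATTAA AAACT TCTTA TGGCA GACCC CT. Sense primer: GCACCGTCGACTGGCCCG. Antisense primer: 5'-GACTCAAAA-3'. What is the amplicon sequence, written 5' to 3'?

5'-GCACCGTCGACTGGCCCGCACCGGGGTCAATGATTGGTGCTGGATGTGTCATATTCGCTCGAAATTTTGAGTC-3'

Scanning the template, GCACCGTCGACTGGCCCG occurs at positions 101–118; this primer anneals to the bottom strand there with its 3' end pointing downstream.
Taking the reverse complement of GACTCAAAA gives TTTTGAGTC, found at positions 165–173 on the template; the primer anneals here to the top strand with its 3' end pointing upstream.
The product is the template from position 101 through 173 (73 bp).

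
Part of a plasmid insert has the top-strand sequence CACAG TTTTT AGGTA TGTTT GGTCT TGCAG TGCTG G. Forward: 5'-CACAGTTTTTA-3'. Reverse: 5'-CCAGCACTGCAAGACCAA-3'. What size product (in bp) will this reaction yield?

The forward primer matches the template at positions 1–11.
The reverse primer's reverse complement is TTGGTCTTGCAGTGCTGG, which matches the template at positions 19–36.
Amplicon spans positions 1–36: 36 bp.

36 bp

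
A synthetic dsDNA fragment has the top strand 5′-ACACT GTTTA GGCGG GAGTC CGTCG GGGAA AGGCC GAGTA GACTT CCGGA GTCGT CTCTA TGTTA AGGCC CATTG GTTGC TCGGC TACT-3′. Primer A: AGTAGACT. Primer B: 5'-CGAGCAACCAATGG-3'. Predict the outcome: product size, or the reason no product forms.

Yes — a 47 bp product.

Primer A (AGTAGACT) matches the top strand at positions 37–44; it acts as a forward primer.
Primer B's reverse complement is CCATTGGTTGCTCG, matching the top strand at positions 70–83; it acts as a reverse primer.
The 3' ends face each other across positions 37–83, giving a 47 bp product.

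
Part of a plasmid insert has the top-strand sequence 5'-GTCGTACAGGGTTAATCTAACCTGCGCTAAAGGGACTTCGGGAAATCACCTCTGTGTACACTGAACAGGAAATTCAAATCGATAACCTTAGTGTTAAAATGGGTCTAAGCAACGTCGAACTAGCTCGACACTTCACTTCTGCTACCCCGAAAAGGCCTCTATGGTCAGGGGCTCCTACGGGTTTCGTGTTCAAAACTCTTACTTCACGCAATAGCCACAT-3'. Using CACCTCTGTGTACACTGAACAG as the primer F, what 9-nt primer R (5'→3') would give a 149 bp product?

5'-TTTTGAACA-3'

The forward primer binds at positions 47–68, so a 149 bp product ends at position 47 + 149 − 1 = 195.
The reverse primer anneals to the top strand over positions 187–195, i.e. to TGTTCAAAA.
Its sequence written 5'→3' is the reverse complement: TTTTGAACA.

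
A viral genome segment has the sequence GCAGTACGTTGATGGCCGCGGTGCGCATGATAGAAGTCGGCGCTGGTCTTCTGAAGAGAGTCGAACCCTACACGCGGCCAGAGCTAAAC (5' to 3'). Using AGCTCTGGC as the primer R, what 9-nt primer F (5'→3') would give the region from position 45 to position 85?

The reverse primer's reverse complement GCCAGAGCT matches the template at positions 77–85; the product starts at position 45.
The forward primer is identical to the top strand over positions 45–53: GGTCTTCTG.

5'-GGTCTTCTG-3'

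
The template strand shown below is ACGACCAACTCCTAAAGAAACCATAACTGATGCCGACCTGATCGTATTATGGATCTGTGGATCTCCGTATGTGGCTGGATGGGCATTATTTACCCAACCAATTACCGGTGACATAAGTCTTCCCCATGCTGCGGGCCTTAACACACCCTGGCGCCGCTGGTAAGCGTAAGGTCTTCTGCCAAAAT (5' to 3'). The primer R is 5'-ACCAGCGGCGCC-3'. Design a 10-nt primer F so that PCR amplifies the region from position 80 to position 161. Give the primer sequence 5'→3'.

The reverse primer's reverse complement GGCGCCGCTGGT matches the template at positions 150–161; the product starts at position 80.
The forward primer is identical to the top strand over positions 80–89: TGGGCATTAT.

5'-TGGGCATTAT-3'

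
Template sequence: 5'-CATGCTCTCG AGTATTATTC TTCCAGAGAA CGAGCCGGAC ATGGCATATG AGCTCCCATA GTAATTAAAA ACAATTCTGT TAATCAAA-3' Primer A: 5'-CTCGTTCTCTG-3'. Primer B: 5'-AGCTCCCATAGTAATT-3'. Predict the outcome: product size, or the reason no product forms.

Primer A (CTCGTTCTCTG) has reverse complement CAGAGAACGAG, which matches the top strand at positions 24–34; primer A anneals to the top strand there with its 3' end pointing upstream toward position 24.
Primer B (AGCTCCCATAGTAATT) matches the top strand directly at positions 51–66; it anneals to the bottom strand with its 3' end pointing downstream toward position 66.
The 3' ends diverge (primer A extends toward position 1, primer B toward position 88), so the primers never converge on a shared product.

No product — the primers' 3' ends point away from each other.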